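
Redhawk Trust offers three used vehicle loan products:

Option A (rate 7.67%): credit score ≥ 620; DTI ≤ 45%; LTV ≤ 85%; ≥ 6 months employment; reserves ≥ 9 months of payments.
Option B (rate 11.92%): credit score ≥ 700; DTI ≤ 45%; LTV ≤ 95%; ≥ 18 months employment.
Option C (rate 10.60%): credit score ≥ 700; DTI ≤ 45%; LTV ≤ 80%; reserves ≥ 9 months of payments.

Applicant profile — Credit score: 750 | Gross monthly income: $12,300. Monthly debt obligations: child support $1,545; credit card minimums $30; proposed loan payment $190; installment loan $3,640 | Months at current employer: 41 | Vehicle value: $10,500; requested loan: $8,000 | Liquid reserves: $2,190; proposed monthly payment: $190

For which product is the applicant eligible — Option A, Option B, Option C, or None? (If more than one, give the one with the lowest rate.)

Total debts = (1,545 + 30 + 190 + 3,640) = 5,405; DTI = 5,405/12,300 = 43.9%.
LTV = 8,000/10,500 = 76.2%.
Reserves = 2,190/190 = 11.5 months.
Option A: score 750 ≥ 620; DTI 43.9% ≤ 45%; LTV 76.2% ≤ 85%; employment 41 ≥ 6 mo; reserves 11.5 ≥ 9 mo → qualifies.
Option B: score 750 ≥ 700; DTI 43.9% ≤ 45%; LTV 76.2% ≤ 95%; employment 41 ≥ 18 mo → qualifies.
Option C: score 750 ≥ 700; DTI 43.9% ≤ 45%; LTV 76.2% ≤ 80%; reserves 11.5 ≥ 9 mo → qualifies.
Qualifying: Option A, Option B, Option C. Lowest rate is 7.67% → Option A.

Option A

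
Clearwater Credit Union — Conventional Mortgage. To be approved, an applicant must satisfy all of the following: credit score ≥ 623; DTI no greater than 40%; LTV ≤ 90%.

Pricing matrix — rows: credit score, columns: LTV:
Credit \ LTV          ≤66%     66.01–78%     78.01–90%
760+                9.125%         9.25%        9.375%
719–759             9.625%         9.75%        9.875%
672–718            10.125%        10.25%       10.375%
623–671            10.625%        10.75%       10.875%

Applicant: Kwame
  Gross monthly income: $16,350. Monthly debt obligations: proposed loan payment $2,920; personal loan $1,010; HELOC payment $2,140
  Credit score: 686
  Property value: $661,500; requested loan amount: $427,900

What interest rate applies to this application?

Credit score 686 ≥ 623; Total monthly debts = (2,920 + 1,010 + 2,140) = 6,070. DTI: 6,070 ÷ 16,350 = 37.1%, within the 40% cap
LTV = 427,900/661,500 = 64.7% ≤ 90%
Credit 686 → row 672–718; LTV 64.7% → column ≤66%. Grid cell → 10.125%.

10.125%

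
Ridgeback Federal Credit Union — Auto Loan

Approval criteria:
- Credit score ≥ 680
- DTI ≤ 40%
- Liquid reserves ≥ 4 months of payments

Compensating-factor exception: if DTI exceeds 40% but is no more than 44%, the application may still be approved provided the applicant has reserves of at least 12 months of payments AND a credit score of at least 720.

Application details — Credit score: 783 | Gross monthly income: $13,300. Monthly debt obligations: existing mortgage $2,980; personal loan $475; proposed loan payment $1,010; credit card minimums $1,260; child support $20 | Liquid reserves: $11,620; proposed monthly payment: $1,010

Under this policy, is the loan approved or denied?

Credit score 783 ≥ 680 (meets base)
Total debts = (2,980 + 475 + 1,010 + 1,260 + 20) = 5,745. DTI = 5,745/13,300 = 43.2% > 40% — standard DTI limit exceeded.
Reserves = 11,620/1,010 = 11.5 months ≥ 4
43.2% falls in the override range (40%–44%), so the compensating-factor test applies.
Override check — reserves: 11.5 mo (short of 12); score: 783 (ok).
Compensating-factor requirement not fully met.

Denied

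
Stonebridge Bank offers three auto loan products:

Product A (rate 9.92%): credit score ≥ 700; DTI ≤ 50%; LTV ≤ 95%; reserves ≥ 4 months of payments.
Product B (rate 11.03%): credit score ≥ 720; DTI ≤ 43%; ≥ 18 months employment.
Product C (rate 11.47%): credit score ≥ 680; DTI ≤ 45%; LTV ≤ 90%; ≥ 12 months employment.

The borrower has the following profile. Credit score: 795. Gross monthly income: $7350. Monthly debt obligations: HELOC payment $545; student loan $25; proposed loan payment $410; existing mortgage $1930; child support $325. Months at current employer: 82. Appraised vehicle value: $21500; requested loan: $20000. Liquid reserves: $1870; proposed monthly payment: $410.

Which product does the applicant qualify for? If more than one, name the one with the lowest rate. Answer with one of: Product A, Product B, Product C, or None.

Total debts = (545 + 25 + 410 + 1,930 + 325) = 3,235; DTI = 3,235/7,350 = 44%.
LTV = 20,000/21,500 = 93%.
Reserves = 1,870/410 = 4.6 months.
Product A: score 795 ≥ 700; DTI 44% ≤ 50%; LTV 93% ≤ 95%; reserves 4.6 ≥ 4 mo → qualifies.
Product B: score 795 ≥ 720; DTI 44% > 43%; employment 82 ≥ 18 mo → does not qualify.
Product C: score 795 ≥ 680; DTI 44% ≤ 45%; LTV 93% > 90%; employment 82 ≥ 12 mo → does not qualify.

Product A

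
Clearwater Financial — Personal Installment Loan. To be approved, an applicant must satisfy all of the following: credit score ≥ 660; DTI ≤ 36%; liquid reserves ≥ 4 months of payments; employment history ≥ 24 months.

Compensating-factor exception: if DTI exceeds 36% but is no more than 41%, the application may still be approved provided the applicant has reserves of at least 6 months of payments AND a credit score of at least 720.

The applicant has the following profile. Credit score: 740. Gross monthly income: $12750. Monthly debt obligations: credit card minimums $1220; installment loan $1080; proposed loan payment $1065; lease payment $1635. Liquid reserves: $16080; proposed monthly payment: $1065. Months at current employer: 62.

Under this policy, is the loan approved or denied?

Credit score 740 ≥ 660 (meets base)
Total debts = (1,220 + 1,080 + 1,065 + 1,635) = 5,000. DTI = 5,000/12,750 = 39.2% > 36% — standard DTI limit exceeded.
Liquid reserves cover 16,080/1,065 = 15.1 months — ≥ 4 required
Employment 62 ≥ 24 months
39.2% falls in the override range (36%–41%), so the compensating-factor test applies.
Override check — reserves: 15.1 mo (ok); score: 740 (ok).
Both compensating conditions met → exception applies.

Approved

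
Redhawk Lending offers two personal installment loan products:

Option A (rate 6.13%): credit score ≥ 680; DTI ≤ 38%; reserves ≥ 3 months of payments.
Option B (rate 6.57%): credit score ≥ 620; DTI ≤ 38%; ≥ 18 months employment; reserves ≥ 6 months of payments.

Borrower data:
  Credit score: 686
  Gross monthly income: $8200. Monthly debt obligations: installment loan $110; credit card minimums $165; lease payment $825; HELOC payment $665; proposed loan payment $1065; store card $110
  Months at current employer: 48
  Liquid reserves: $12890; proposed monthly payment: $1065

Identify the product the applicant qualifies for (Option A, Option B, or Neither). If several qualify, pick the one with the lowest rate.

Option A

Total debts = (110 + 165 + 825 + 665 + 1,065 + 110) = 2,940; DTI = 2,940/8,200 = 35.9%.
Reserves = 12,890/1,065 = 12.1 months.
Option A: score 686 ≥ 680; DTI 35.9% ≤ 38%; reserves 12.1 ≥ 3 mo → qualifies.
Option B: score 686 ≥ 620; DTI 35.9% ≤ 38%; employment 48 ≥ 18 mo; reserves 12.1 ≥ 6 mo → qualifies.
Qualifying: Option A, Option B. Lowest rate is 6.13% → Option A.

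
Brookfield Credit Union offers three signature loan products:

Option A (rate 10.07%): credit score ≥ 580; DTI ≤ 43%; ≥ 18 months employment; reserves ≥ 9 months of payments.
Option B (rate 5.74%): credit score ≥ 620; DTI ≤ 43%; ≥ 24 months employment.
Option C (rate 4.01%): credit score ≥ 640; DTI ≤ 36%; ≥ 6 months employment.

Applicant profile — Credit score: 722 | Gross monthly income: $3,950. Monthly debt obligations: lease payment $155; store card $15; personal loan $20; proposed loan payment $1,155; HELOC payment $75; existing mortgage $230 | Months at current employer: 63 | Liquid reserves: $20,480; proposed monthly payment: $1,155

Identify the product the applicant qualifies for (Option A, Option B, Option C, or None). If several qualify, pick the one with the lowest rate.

Total debts = (155 + 15 + 20 + 1,155 + 75 + 230) = 1,650; DTI = 1,650/3,950 = 41.8%.
Reserves = 20,480/1,155 = 17.7 months.
Option A: score 722 ≥ 580; DTI 41.8% ≤ 43%; employment 63 ≥ 18 mo; reserves 17.7 ≥ 9 mo → qualifies.
Option B: score 722 ≥ 620; DTI 41.8% ≤ 43%; employment 63 ≥ 24 mo → qualifies.
Option C: score 722 ≥ 640; DTI 41.8% > 36%; employment 63 ≥ 6 mo → does not qualify.
Qualifying: Option A, Option B. Lowest rate is 5.74% → Option B.

Option B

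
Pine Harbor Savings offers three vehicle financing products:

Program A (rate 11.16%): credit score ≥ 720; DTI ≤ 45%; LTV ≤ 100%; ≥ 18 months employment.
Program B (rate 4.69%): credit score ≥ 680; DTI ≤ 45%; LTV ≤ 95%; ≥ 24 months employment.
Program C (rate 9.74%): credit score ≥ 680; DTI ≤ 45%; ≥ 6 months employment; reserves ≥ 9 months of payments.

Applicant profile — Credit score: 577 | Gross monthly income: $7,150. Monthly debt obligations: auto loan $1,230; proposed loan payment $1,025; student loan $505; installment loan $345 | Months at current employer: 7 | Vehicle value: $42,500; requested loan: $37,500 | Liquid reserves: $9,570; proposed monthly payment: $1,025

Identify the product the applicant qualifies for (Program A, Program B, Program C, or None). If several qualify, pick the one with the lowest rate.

None

Total debts = (1,230 + 1,025 + 505 + 345) = 3,105; DTI = 3,105/7,150 = 43.4%.
LTV = 37,500/42,500 = 88.2%.
Reserves = 9,570/1,025 = 9.3 months.
Program A: score 577 < 720; DTI 43.4% ≤ 45%; LTV 88.2% ≤ 100%; employment 7 < 18 mo → does not qualify.
Program B: score 577 < 680; DTI 43.4% ≤ 45%; LTV 88.2% ≤ 95%; employment 7 < 24 mo → does not qualify.
Program C: score 577 < 680; DTI 43.4% ≤ 45%; employment 7 ≥ 6 mo; reserves 9.3 ≥ 9 mo → does not qualify.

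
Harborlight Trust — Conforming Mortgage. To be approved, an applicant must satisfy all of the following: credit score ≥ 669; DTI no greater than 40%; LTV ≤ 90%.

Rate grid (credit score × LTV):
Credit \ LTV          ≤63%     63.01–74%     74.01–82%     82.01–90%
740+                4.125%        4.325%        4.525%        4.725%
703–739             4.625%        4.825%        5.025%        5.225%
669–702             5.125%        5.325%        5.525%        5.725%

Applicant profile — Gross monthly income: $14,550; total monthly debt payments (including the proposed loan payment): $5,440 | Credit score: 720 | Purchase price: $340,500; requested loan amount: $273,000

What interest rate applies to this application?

5.025%

Credit score 720 ≥ 669; Debt-to-income = 5,440/14,550 = 37.4% — meets 40% limit
LTV: 273,000 ÷ 340,500 = 80.2%, within 90% cap
Credit 720 → row 703–739; LTV 80.2% → column 74.01–82%. Grid cell → 5.025%.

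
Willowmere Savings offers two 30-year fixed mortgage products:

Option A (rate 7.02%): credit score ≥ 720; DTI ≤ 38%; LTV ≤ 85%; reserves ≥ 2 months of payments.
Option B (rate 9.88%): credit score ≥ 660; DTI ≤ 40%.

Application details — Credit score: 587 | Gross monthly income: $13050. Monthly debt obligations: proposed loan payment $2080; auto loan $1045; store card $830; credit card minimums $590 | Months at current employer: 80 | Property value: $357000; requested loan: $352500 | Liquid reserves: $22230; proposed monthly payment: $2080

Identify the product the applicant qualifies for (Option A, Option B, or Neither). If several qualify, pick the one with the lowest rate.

Total debts = (2,080 + 1,045 + 830 + 590) = 4,545; DTI = 4,545/13,050 = 34.8%.
LTV = 352,500/357,000 = 98.7%.
Reserves = 22,230/2,080 = 10.7 months.
Option A: score 587 < 720; DTI 34.8% ≤ 38%; LTV 98.7% > 85%; reserves 10.7 ≥ 2 mo → does not qualify.
Option B: score 587 < 660; DTI 34.8% ≤ 40% → does not qualify.

Neither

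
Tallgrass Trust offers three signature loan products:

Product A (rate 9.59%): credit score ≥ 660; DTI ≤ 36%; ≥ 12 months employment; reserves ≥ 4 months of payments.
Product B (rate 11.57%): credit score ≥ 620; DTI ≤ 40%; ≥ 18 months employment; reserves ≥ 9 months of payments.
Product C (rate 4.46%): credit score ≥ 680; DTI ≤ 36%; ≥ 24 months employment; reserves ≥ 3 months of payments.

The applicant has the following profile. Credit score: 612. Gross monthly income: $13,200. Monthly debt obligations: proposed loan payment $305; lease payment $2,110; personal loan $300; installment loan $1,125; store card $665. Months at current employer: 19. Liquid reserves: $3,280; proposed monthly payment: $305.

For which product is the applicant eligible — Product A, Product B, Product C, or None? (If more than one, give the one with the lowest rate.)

None

Total debts = (305 + 2,110 + 300 + 1,125 + 665) = 4,505; DTI = 4,505/13,200 = 34.1%.
Reserves = 3,280/305 = 10.8 months.
Product A: score 612 < 660; DTI 34.1% ≤ 36%; employment 19 ≥ 12 mo; reserves 10.8 ≥ 4 mo → does not qualify.
Product B: score 612 < 620; DTI 34.1% ≤ 40%; employment 19 ≥ 18 mo; reserves 10.8 ≥ 9 mo → does not qualify.
Product C: score 612 < 680; DTI 34.1% ≤ 36%; employment 19 < 24 mo; reserves 10.8 ≥ 3 mo → does not qualify.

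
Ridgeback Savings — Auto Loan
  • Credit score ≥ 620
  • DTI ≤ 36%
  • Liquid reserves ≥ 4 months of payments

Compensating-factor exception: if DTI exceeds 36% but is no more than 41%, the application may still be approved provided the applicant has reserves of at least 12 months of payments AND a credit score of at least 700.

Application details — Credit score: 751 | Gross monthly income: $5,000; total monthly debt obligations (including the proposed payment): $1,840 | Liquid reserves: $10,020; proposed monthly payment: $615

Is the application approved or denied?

Credit score 751 ≥ 620 (meets base)
DTI: 1,840 ÷ 5,000 = 36.8%, over the 36% base limit.
Liquid reserves cover 10,020/615 = 16.3 months — ≥ 4 required
DTI 36.8% is within the 36%–41% exception band; checking compensating factors.
Override check — reserves: 16.3 mo (ok); score: 751 (ok).
Both override conditions satisfied; DTI exception granted.

Approved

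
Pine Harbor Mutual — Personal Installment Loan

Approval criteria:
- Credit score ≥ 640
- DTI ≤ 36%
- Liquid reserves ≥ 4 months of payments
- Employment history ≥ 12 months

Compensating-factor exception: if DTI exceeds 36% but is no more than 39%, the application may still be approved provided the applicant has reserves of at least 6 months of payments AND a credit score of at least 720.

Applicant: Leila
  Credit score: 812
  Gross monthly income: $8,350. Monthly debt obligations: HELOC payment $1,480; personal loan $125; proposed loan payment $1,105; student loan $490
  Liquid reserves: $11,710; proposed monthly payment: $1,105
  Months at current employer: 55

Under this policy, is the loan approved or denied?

Approved

Credit score 812 ≥ 640 (meets base)
Total debts = (1,480 + 125 + 1,105 + 490) = 3,200. DTI = 3,200/8,350 = 38.3% > 36% — standard DTI limit exceeded.
Reserves = 11,710/1,105 = 10.6 months ≥ 4
Employment 55 ≥ 12 months
38.3% falls in the override range (36%–39%), so the compensating-factor test applies.
Override check — reserves: 10.6 mo (ok); score: 812 (ok).
Both compensating conditions met → exception applies.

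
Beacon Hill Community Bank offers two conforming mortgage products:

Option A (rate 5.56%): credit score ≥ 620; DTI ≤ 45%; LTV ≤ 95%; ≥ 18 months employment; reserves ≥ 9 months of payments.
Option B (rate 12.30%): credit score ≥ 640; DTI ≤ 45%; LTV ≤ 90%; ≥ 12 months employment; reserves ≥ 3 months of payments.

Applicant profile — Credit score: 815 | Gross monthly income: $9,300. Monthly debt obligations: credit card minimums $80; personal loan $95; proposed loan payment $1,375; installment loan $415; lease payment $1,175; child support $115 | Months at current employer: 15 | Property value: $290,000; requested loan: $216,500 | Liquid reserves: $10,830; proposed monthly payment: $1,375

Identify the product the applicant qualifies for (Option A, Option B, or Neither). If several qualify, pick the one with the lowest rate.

Total debts = (80 + 95 + 1,375 + 415 + 1,175 + 115) = 3,255; DTI = 3,255/9,300 = 35%.
LTV = 216,500/290,000 = 74.7%.
Reserves = 10,830/1,375 = 7.9 months.
Option A: score 815 ≥ 620; DTI 35% ≤ 45%; LTV 74.7% ≤ 95%; employment 15 < 18 mo; reserves 7.9 < 9 mo → does not qualify.
Option B: score 815 ≥ 640; DTI 35% ≤ 45%; LTV 74.7% ≤ 90%; employment 15 ≥ 12 mo; reserves 7.9 ≥ 3 mo → qualifies.

Option B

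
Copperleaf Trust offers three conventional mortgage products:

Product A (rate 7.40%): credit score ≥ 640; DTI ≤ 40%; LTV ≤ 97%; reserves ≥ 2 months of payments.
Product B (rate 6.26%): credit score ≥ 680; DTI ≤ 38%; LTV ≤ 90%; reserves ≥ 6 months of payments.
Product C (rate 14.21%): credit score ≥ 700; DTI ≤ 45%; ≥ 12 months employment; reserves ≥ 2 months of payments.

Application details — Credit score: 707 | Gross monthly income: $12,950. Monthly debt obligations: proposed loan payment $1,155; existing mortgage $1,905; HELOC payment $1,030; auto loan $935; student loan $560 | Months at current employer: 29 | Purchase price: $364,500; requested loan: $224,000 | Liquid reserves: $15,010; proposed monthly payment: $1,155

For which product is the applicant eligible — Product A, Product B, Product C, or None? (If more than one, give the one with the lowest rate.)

Product C

Total debts = (1,155 + 1,905 + 1,030 + 935 + 560) = 5,585; DTI = 5,585/12,950 = 43.1%.
LTV = 224,000/364,500 = 61.5%.
Reserves = 15,010/1,155 = 13.0 months.
Product A: score 707 ≥ 640; DTI 43.1% > 40%; LTV 61.5% ≤ 97%; reserves 13.0 ≥ 2 mo → does not qualify.
Product B: score 707 ≥ 680; DTI 43.1% > 38%; LTV 61.5% ≤ 90%; reserves 13.0 ≥ 6 mo → does not qualify.
Product C: score 707 ≥ 700; DTI 43.1% ≤ 45%; employment 29 ≥ 12 mo; reserves 13.0 ≥ 2 mo → qualifies.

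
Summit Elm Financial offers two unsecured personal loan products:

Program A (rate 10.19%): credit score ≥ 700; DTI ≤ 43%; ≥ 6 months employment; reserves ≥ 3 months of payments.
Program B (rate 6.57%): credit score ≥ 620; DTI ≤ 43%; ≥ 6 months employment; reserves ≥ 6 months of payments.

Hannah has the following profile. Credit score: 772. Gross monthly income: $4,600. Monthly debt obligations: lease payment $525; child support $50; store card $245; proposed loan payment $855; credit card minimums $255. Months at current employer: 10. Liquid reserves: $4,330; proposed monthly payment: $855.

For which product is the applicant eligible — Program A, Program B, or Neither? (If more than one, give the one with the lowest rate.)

Total debts = (525 + 50 + 245 + 855 + 255) = 1,930; DTI = 1,930/4,600 = 42%.
Reserves = 4,330/855 = 5.1 months.
Program A: score 772 ≥ 700; DTI 42% ≤ 43%; employment 10 ≥ 6 mo; reserves 5.1 ≥ 3 mo → qualifies.
Program B: score 772 ≥ 620; DTI 42% ≤ 43%; employment 10 ≥ 6 mo; reserves 5.1 < 6 mo → does not qualify.

Program A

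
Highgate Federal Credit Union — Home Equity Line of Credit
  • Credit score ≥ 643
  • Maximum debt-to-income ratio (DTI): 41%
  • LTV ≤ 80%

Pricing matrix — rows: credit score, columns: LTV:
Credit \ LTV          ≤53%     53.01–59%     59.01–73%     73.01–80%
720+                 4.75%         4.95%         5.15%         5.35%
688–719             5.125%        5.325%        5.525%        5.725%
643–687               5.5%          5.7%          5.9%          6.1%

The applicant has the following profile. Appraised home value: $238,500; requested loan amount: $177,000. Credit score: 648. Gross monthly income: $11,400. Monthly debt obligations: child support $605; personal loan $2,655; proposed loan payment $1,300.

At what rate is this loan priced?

Credit score 648 ≥ 643; Total monthly debts = (605 + 2,655 + 1,300) = 4,560. DTI: 4,560 ÷ 11,400 = 40%, within the 41% cap
LTV: 177,000 ÷ 238,500 = 74.2%, within 80% cap
Row: 648 falls in 643–687. Column: 74.2% falls in 73.01–80%. Rate = 6.1%.

6.1%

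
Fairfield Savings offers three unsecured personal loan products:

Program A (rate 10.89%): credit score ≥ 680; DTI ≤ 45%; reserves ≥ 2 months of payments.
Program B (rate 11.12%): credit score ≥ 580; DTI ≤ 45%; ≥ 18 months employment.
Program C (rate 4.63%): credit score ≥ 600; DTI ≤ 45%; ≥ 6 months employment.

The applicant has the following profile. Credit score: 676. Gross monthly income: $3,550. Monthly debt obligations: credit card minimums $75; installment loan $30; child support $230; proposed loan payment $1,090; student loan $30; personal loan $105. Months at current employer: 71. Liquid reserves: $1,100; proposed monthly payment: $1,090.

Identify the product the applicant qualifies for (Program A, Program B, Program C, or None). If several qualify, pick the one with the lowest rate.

Program C

Total debts = (75 + 30 + 230 + 1,090 + 30 + 105) = 1,560; DTI = 1,560/3,550 = 43.9%.
Reserves = 1,100/1,090 = 1.0 months.
Program A: score 676 < 680; DTI 43.9% ≤ 45%; reserves 1.0 < 2 mo → does not qualify.
Program B: score 676 ≥ 580; DTI 43.9% ≤ 45%; employment 71 ≥ 18 mo → qualifies.
Program C: score 676 ≥ 600; DTI 43.9% ≤ 45%; employment 71 ≥ 6 mo → qualifies.
Qualifying: Program B, Program C. Lowest rate is 4.63% → Program C.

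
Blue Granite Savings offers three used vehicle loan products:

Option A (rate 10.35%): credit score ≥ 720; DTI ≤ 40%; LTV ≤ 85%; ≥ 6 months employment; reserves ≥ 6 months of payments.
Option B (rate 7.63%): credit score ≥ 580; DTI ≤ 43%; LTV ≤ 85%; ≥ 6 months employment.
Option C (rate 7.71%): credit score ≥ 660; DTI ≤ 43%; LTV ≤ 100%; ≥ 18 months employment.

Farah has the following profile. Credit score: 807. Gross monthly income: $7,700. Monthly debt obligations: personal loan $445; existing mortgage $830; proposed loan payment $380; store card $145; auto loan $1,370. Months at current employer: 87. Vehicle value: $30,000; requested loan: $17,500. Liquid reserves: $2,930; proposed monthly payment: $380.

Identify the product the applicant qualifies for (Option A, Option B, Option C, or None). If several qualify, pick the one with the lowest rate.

Option B

Total debts = (445 + 830 + 380 + 145 + 1,370) = 3,170; DTI = 3,170/7,700 = 41.2%.
LTV = 17,500/30,000 = 58.3%.
Reserves = 2,930/380 = 7.7 months.
Option A: score 807 ≥ 720; DTI 41.2% > 40%; LTV 58.3% ≤ 85%; employment 87 ≥ 6 mo; reserves 7.7 ≥ 6 mo → does not qualify.
Option B: score 807 ≥ 580; DTI 41.2% ≤ 43%; LTV 58.3% ≤ 85%; employment 87 ≥ 6 mo → qualifies.
Option C: score 807 ≥ 660; DTI 41.2% ≤ 43%; LTV 58.3% ≤ 100%; employment 87 ≥ 18 mo → qualifies.
Qualifying: Option B, Option C. Lowest rate is 7.63% → Option B.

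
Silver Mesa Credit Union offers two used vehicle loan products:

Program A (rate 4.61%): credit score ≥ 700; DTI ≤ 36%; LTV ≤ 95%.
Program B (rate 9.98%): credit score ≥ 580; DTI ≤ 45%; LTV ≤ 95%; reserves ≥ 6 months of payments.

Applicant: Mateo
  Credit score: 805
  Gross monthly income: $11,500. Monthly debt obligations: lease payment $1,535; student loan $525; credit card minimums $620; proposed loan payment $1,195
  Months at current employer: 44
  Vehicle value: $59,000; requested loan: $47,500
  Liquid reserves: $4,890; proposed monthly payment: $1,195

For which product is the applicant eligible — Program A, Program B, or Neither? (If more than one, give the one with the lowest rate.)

Total debts = (1,535 + 525 + 620 + 1,195) = 3,875; DTI = 3,875/11,500 = 33.7%.
LTV = 47,500/59,000 = 80.5%.
Reserves = 4,890/1,195 = 4.1 months.
Program A: score 805 ≥ 700; DTI 33.7% ≤ 36%; LTV 80.5% ≤ 95% → qualifies.
Program B: score 805 ≥ 580; DTI 33.7% ≤ 45%; LTV 80.5% ≤ 95%; reserves 4.1 < 6 mo → does not qualify.

Program A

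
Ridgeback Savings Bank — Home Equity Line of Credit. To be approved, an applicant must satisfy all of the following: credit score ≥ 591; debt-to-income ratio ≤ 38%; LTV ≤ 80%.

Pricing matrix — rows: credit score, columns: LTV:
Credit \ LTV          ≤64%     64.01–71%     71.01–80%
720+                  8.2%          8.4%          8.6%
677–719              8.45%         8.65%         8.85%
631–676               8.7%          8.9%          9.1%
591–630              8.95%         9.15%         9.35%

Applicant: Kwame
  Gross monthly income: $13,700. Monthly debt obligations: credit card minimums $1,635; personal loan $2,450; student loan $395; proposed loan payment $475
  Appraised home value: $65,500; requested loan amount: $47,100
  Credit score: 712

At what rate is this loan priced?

Credit score 712 ≥ 591; Total monthly debts = (1,635 + 2,450 + 395 + 475) = 4,955. DTI: 4,955 ÷ 13,700 = 36.2%, within the 38% cap
Loan-to-value = 47,100/65,500 = 71.9% — pass (80% max)
Credit 712 → row 677–719; LTV 71.9% → column 71.01–80%. Grid cell → 8.85%.

8.85%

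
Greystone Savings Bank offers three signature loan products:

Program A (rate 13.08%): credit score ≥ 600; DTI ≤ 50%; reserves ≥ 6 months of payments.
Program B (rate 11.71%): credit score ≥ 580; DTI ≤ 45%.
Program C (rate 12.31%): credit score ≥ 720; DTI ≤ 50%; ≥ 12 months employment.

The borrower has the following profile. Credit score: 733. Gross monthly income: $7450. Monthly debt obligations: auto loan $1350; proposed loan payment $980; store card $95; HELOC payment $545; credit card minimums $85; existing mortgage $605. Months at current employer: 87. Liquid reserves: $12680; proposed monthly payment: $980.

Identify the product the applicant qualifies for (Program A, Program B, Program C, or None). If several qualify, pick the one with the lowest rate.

Program C

Total debts = (1,350 + 980 + 95 + 545 + 85 + 605) = 3,660; DTI = 3,660/7,450 = 49.1%.
Reserves = 12,680/980 = 12.9 months.
Program A: score 733 ≥ 600; DTI 49.1% ≤ 50%; reserves 12.9 ≥ 6 mo → qualifies.
Program B: score 733 ≥ 580; DTI 49.1% > 45% → does not qualify.
Program C: score 733 ≥ 720; DTI 49.1% ≤ 50%; employment 87 ≥ 12 mo → qualifies.
Qualifying: Program A, Program C. Lowest rate is 12.31% → Program C.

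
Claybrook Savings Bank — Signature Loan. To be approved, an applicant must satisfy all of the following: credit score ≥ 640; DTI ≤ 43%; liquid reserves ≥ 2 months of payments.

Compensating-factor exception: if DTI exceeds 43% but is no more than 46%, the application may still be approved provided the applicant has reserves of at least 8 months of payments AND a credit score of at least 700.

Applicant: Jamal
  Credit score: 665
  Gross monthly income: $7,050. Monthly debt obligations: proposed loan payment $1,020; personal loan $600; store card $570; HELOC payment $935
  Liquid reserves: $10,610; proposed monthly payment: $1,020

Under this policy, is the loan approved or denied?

Credit score 665 ≥ 640 (meets base)
Total debts = (1,020 + 600 + 570 + 935) = 3,125. DTI = 3,125/7,050 = 44.3% > 43% — standard DTI limit exceeded.
Liquid reserves cover 10,610/1,020 = 10.4 months — ≥ 2 required
44.3% falls in the override range (43%–46%), so the compensating-factor test applies.
Override check — reserves: 10.4 mo (ok); score: 665 (below 700).
Compensating-factor requirement not fully met.

Denied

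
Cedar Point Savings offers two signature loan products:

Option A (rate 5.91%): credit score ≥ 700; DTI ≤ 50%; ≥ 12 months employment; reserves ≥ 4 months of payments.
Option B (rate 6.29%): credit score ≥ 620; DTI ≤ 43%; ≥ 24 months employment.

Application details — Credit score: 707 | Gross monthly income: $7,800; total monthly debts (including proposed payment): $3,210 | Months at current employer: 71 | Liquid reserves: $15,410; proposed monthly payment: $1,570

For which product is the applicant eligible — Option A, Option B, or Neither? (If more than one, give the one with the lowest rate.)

Option A

DTI = 3,210/7,800 = 41.2%.
Reserves = 15,410/1,570 = 9.8 months.
Option A: score 707 ≥ 700; DTI 41.2% ≤ 50%; employment 71 ≥ 12 mo; reserves 9.8 ≥ 4 mo → qualifies.
Option B: score 707 ≥ 620; DTI 41.2% ≤ 43%; employment 71 ≥ 24 mo → qualifies.
Qualifying: Option A, Option B. Lowest rate is 5.91% → Option A.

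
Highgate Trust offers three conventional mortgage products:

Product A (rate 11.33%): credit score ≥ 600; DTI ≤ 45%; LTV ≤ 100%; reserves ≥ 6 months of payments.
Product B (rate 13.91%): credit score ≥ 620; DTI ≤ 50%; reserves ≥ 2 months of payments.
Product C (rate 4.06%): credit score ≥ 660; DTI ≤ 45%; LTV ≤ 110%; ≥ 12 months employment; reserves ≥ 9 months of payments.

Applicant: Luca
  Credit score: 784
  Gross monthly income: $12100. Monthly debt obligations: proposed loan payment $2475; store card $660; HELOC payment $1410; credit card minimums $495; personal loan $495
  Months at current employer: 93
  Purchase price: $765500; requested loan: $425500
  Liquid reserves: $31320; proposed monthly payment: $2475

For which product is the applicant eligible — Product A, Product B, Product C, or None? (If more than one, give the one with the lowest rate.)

Product B

Total debts = (2,475 + 660 + 1,410 + 495 + 495) = 5,535; DTI = 5,535/12,100 = 45.7%.
LTV = 425,500/765,500 = 55.6%.
Reserves = 31,320/2,475 = 12.7 months.
Product A: score 784 ≥ 600; DTI 45.7% > 45%; LTV 55.6% ≤ 100%; reserves 12.7 ≥ 6 mo → does not qualify.
Product B: score 784 ≥ 620; DTI 45.7% ≤ 50%; reserves 12.7 ≥ 2 mo → qualifies.
Product C: score 784 ≥ 660; DTI 45.7% > 45%; LTV 55.6% ≤ 110%; employment 93 ≥ 12 mo; reserves 12.7 ≥ 9 mo → does not qualify.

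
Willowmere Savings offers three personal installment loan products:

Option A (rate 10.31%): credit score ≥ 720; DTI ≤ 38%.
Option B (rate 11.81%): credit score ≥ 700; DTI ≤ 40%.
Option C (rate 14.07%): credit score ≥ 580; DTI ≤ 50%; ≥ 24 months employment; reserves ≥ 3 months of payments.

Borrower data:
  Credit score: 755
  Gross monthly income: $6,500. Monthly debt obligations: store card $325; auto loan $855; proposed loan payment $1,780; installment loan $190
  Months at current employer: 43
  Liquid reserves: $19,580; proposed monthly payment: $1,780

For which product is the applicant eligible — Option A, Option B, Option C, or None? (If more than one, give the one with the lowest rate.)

Option C

Total debts = (325 + 855 + 1,780 + 190) = 3,150; DTI = 3,150/6,500 = 48.5%.
Reserves = 19,580/1,780 = 11.0 months.
Option A: score 755 ≥ 720; DTI 48.5% > 38% → does not qualify.
Option B: score 755 ≥ 700; DTI 48.5% > 40% → does not qualify.
Option C: score 755 ≥ 580; DTI 48.5% ≤ 50%; employment 43 ≥ 24 mo; reserves 11.0 ≥ 3 mo → qualifies.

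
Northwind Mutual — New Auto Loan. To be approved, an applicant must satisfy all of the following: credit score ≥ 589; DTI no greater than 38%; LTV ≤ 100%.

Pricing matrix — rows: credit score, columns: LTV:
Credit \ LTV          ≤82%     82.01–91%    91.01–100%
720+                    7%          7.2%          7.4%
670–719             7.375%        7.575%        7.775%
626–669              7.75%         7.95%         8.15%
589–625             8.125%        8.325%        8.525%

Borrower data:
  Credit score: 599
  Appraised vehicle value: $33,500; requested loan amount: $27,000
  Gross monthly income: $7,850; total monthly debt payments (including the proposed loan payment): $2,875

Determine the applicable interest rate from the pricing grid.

Credit score 599 ≥ 589; Debt-to-income = 2,875/7,850 = 36.6% — meets 38% limit
LTV: 27,000 ÷ 33,500 = 80.6%, within 100% cap
Score 599 is in the 589–625 band; LTV 80.6% is in the ≤82% band → 8.125%.

8.125%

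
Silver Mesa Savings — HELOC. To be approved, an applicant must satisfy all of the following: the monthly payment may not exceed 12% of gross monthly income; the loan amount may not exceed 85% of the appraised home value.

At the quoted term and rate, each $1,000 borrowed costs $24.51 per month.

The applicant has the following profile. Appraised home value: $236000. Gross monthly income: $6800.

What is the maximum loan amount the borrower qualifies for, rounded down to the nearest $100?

$33,200

Payment cap: 12% × $6,800 = $816/month.
At $24.51 per $1,000, that supports 816/24.51 × 1,000 ≈ $33,292 → $33,200.
LTV cap: 85% × $236,000 = $200,600 → $200,600.
Binding constraint: payment-to-income.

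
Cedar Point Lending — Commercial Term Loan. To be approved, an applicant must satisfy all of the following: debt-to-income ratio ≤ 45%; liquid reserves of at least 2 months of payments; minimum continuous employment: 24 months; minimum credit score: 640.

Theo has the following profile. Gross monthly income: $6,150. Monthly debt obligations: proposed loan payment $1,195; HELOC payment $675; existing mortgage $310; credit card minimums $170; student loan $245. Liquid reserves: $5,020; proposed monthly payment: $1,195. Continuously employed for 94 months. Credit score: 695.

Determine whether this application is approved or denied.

Total monthly debts = (1,195 + 675 + 310 + 170 + 245) = 2,595. DTI: 2,595 ÷ 6,150 = 42.2%, within the 45% cap
Reserves = 5,020/1,195 = 4.2 months ≥ 2
Employment 94 ≥ 24 months
Credit score 695 ≥ 640 (meets)
All criteria satisfied.

Approved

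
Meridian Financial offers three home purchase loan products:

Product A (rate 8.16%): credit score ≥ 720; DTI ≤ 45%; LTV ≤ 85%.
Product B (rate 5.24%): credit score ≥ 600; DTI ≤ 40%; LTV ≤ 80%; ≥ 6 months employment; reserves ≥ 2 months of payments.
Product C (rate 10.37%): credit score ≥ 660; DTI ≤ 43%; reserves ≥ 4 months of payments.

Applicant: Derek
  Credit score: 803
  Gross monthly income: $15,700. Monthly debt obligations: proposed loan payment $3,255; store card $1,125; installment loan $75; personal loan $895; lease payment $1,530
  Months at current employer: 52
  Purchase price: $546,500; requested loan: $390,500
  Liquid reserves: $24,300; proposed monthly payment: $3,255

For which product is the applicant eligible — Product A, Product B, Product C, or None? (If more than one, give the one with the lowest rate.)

Product A

Total debts = (3,255 + 1,125 + 75 + 895 + 1,530) = 6,880; DTI = 6,880/15,700 = 43.8%.
LTV = 390,500/546,500 = 71.5%.
Reserves = 24,300/3,255 = 7.5 months.
Product A: score 803 ≥ 720; DTI 43.8% ≤ 45%; LTV 71.5% ≤ 85% → qualifies.
Product B: score 803 ≥ 600; DTI 43.8% > 40%; LTV 71.5% ≤ 80%; employment 52 ≥ 6 mo; reserves 7.5 ≥ 2 mo → does not qualify.
Product C: score 803 ≥ 660; DTI 43.8% > 43%; reserves 7.5 ≥ 4 mo → does not qualify.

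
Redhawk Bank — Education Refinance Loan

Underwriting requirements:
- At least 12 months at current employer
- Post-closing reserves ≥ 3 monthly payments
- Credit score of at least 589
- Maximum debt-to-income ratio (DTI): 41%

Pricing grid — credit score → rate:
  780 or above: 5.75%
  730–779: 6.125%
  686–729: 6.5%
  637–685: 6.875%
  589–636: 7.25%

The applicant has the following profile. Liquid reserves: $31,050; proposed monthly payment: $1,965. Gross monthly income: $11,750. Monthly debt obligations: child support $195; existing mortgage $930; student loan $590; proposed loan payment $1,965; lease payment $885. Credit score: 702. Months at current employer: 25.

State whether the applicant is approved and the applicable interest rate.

Credit score 702 ≥ 589 (meets minimum)
Employment 25 ≥ 12 months
Reserves = 31,050/1,965 = 15.8 months ≥ 3
Total monthly debts = (195 + 930 + 590 + 1,965 + 885) = 4,565. Debt-to-income = 4,565/11,750 = 38.9% — meets 41% limit
All requirements met. Score 702 falls in the 686–729 tier → 6.5%.

Approved at 6.5%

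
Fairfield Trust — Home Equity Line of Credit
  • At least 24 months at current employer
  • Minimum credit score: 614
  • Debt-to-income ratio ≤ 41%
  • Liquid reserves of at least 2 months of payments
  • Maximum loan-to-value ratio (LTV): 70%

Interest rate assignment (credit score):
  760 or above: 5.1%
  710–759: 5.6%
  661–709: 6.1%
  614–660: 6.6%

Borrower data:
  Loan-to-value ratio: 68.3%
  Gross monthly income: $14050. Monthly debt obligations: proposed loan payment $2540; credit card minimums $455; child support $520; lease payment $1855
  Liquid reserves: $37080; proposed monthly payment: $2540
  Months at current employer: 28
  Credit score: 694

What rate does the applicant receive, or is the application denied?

Credit score 694 ≥ 614 (meets minimum)
Employment 28 ≥ 24 months
LTV 68.3% ≤ 70%
Reserves = 37,080/2,540 = 14.6 months ≥ 2
Total monthly debts = (2,540 + 455 + 520 + 1,855) = 5,370. DTI: 5,370 ÷ 14,050 = 38.2%, within the 41% cap
All requirements met. Score 694 falls in the 661–709 tier → 6.1%.

Approved at 6.1%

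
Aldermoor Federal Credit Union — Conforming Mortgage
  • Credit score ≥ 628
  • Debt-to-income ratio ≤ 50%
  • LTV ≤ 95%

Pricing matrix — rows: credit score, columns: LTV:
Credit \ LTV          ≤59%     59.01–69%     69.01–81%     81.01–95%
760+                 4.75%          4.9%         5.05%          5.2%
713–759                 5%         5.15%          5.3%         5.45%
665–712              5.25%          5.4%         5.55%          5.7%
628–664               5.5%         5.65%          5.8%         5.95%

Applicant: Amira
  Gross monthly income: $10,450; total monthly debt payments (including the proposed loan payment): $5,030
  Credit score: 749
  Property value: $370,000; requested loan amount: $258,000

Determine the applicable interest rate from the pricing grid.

Credit score 749 ≥ 628; DTI: 5,030 ÷ 10,450 = 48.1%, within the 50% cap
LTV: 258,000 ÷ 370,000 = 69.7%, within 95% cap
Score 749 is in the 713–759 band; LTV 69.7% is in the 69.01–81% band → 5.3%.

5.3%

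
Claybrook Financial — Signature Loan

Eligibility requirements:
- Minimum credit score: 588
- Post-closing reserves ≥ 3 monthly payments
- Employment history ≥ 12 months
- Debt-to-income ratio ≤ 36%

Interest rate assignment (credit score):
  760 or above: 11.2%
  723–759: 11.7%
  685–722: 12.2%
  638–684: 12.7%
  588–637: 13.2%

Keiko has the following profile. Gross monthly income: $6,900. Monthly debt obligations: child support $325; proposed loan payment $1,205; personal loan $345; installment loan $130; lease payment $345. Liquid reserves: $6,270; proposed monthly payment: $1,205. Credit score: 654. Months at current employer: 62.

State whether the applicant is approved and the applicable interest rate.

Approved at 12.7%

Credit score 654 ≥ 588 (meets minimum)
Employment 62 ≥ 12 months
Reserves: 6,270 ÷ 1,205 = 5.2 months (meets 3-month minimum)
Total monthly debts = (325 + 1,205 + 345 + 130 + 345) = 2,350. Debt-to-income = 2,350/6,900 = 34.1% — meets 36% limit
All requirements met. Score 654 falls in the 638–684 tier → 12.7%.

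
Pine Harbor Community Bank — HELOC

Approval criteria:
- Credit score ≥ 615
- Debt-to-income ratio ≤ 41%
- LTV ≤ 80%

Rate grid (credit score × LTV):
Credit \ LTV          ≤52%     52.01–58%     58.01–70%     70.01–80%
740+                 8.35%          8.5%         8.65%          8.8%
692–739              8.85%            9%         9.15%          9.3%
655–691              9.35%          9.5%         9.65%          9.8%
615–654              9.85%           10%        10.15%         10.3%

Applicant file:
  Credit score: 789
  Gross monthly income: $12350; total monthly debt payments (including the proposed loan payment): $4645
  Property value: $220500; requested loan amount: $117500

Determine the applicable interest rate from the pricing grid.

Credit score 789 ≥ 615; DTI = 4,645/12,350 = 37.6% ≤ 41%
LTV: 117,500 ÷ 220,500 = 53.3%, within 80% cap
Credit 789 → row 740+; LTV 53.3% → column 52.01–58%. Grid cell → 8.5%.

8.5%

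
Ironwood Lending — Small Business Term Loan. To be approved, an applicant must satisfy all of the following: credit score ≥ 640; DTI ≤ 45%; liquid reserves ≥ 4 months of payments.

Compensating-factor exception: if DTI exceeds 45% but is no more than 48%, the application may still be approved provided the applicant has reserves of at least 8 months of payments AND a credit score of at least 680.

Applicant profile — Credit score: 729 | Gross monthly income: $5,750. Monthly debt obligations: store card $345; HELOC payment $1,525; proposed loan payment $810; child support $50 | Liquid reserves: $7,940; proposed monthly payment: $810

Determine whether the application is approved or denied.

Approved

Credit score 729 ≥ 640 (meets base)
Total debts = (345 + 1,525 + 810 + 50) = 2,730. DTI: 2,730 ÷ 5,750 = 47.5%, over the 45% base limit.
Reserves = 7,940/810 = 9.8 months ≥ 4
DTI 47.5% is within the 45%–48% exception band; checking compensating factors.
Override check — reserves: 9.8 mo (ok); score: 729 (ok).
Both compensating conditions met → exception applies.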